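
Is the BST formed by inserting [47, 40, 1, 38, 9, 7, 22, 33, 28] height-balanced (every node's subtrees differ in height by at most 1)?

Tree (level-order array): [47, 40, None, 1, None, None, 38, 9, None, 7, 22, None, None, None, 33, 28]
Definition: a tree is height-balanced if, at every node, |h(left) - h(right)| <= 1 (empty subtree has height -1).
Bottom-up per-node check:
  node 7: h_left=-1, h_right=-1, diff=0 [OK], height=0
  node 28: h_left=-1, h_right=-1, diff=0 [OK], height=0
  node 33: h_left=0, h_right=-1, diff=1 [OK], height=1
  node 22: h_left=-1, h_right=1, diff=2 [FAIL (|-1-1|=2 > 1)], height=2
  node 9: h_left=0, h_right=2, diff=2 [FAIL (|0-2|=2 > 1)], height=3
  node 38: h_left=3, h_right=-1, diff=4 [FAIL (|3--1|=4 > 1)], height=4
  node 1: h_left=-1, h_right=4, diff=5 [FAIL (|-1-4|=5 > 1)], height=5
  node 40: h_left=5, h_right=-1, diff=6 [FAIL (|5--1|=6 > 1)], height=6
  node 47: h_left=6, h_right=-1, diff=7 [FAIL (|6--1|=7 > 1)], height=7
Node 22 violates the condition: |-1 - 1| = 2 > 1.
Result: Not balanced


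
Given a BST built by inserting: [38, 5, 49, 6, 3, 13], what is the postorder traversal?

Tree insertion order: [38, 5, 49, 6, 3, 13]
Tree (level-order array): [38, 5, 49, 3, 6, None, None, None, None, None, 13]
Postorder traversal: [3, 13, 6, 5, 49, 38]


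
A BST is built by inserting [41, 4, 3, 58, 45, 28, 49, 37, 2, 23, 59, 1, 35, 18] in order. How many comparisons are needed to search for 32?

Search path for 32: 41 -> 4 -> 28 -> 37 -> 35
Found: False
Comparisons: 5


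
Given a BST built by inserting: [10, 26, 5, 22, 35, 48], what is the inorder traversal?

Tree insertion order: [10, 26, 5, 22, 35, 48]
Tree (level-order array): [10, 5, 26, None, None, 22, 35, None, None, None, 48]
Inorder traversal: [5, 10, 22, 26, 35, 48]


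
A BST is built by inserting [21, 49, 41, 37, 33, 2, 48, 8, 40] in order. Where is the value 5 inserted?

Starting tree (level order): [21, 2, 49, None, 8, 41, None, None, None, 37, 48, 33, 40]
Insertion path: 21 -> 2 -> 8
Result: insert 5 as left child of 8
Final tree (level order): [21, 2, 49, None, 8, 41, None, 5, None, 37, 48, None, None, 33, 40]


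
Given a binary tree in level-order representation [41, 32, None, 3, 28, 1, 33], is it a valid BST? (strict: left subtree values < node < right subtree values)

Level-order array: [41, 32, None, 3, 28, 1, 33]
Validate using subtree bounds (lo, hi): at each node, require lo < value < hi,
then recurse left with hi=value and right with lo=value.
Preorder trace (stopping at first violation):
  at node 41 with bounds (-inf, +inf): OK
  at node 32 with bounds (-inf, 41): OK
  at node 3 with bounds (-inf, 32): OK
  at node 1 with bounds (-inf, 3): OK
  at node 33 with bounds (3, 32): VIOLATION
Node 33 violates its bound: not (3 < 33 < 32).
Result: Not a valid BST


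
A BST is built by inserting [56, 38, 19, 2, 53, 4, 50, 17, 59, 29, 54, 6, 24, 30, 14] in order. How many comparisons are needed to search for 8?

Search path for 8: 56 -> 38 -> 19 -> 2 -> 4 -> 17 -> 6 -> 14
Found: False
Comparisons: 8


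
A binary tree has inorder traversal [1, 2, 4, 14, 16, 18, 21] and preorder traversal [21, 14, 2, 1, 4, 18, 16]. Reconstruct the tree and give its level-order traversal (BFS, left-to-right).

Inorder:  [1, 2, 4, 14, 16, 18, 21]
Preorder: [21, 14, 2, 1, 4, 18, 16]
Algorithm: preorder visits root first, so consume preorder in order;
for each root, split the current inorder slice at that value into
left-subtree inorder and right-subtree inorder, then recurse.
Recursive splits:
  root=21; inorder splits into left=[1, 2, 4, 14, 16, 18], right=[]
  root=14; inorder splits into left=[1, 2, 4], right=[16, 18]
  root=2; inorder splits into left=[1], right=[4]
  root=1; inorder splits into left=[], right=[]
  root=4; inorder splits into left=[], right=[]
  root=18; inorder splits into left=[16], right=[]
  root=16; inorder splits into left=[], right=[]
Reconstructed level-order: [21, 14, 2, 18, 1, 4, 16]


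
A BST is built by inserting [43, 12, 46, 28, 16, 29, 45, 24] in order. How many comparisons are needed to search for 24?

Search path for 24: 43 -> 12 -> 28 -> 16 -> 24
Found: True
Comparisons: 5


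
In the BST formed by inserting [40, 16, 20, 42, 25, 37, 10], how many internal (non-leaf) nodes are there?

Tree built from: [40, 16, 20, 42, 25, 37, 10]
Tree (level-order array): [40, 16, 42, 10, 20, None, None, None, None, None, 25, None, 37]
Rule: An internal node has at least one child.
Per-node child counts:
  node 40: 2 child(ren)
  node 16: 2 child(ren)
  node 10: 0 child(ren)
  node 20: 1 child(ren)
  node 25: 1 child(ren)
  node 37: 0 child(ren)
  node 42: 0 child(ren)
Matching nodes: [40, 16, 20, 25]
Count of internal (non-leaf) nodes: 4


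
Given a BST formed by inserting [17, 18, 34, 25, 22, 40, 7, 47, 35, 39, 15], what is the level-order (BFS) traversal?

Tree insertion order: [17, 18, 34, 25, 22, 40, 7, 47, 35, 39, 15]
Tree (level-order array): [17, 7, 18, None, 15, None, 34, None, None, 25, 40, 22, None, 35, 47, None, None, None, 39]
BFS from the root, enqueuing left then right child of each popped node:
  queue [17] -> pop 17, enqueue [7, 18], visited so far: [17]
  queue [7, 18] -> pop 7, enqueue [15], visited so far: [17, 7]
  queue [18, 15] -> pop 18, enqueue [34], visited so far: [17, 7, 18]
  queue [15, 34] -> pop 15, enqueue [none], visited so far: [17, 7, 18, 15]
  queue [34] -> pop 34, enqueue [25, 40], visited so far: [17, 7, 18, 15, 34]
  queue [25, 40] -> pop 25, enqueue [22], visited so far: [17, 7, 18, 15, 34, 25]
  queue [40, 22] -> pop 40, enqueue [35, 47], visited so far: [17, 7, 18, 15, 34, 25, 40]
  queue [22, 35, 47] -> pop 22, enqueue [none], visited so far: [17, 7, 18, 15, 34, 25, 40, 22]
  queue [35, 47] -> pop 35, enqueue [39], visited so far: [17, 7, 18, 15, 34, 25, 40, 22, 35]
  queue [47, 39] -> pop 47, enqueue [none], visited so far: [17, 7, 18, 15, 34, 25, 40, 22, 35, 47]
  queue [39] -> pop 39, enqueue [none], visited so far: [17, 7, 18, 15, 34, 25, 40, 22, 35, 47, 39]
Result: [17, 7, 18, 15, 34, 25, 40, 22, 35, 47, 39]


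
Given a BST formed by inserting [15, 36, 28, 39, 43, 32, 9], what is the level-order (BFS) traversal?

Tree insertion order: [15, 36, 28, 39, 43, 32, 9]
Tree (level-order array): [15, 9, 36, None, None, 28, 39, None, 32, None, 43]
BFS from the root, enqueuing left then right child of each popped node:
  queue [15] -> pop 15, enqueue [9, 36], visited so far: [15]
  queue [9, 36] -> pop 9, enqueue [none], visited so far: [15, 9]
  queue [36] -> pop 36, enqueue [28, 39], visited so far: [15, 9, 36]
  queue [28, 39] -> pop 28, enqueue [32], visited so far: [15, 9, 36, 28]
  queue [39, 32] -> pop 39, enqueue [43], visited so far: [15, 9, 36, 28, 39]
  queue [32, 43] -> pop 32, enqueue [none], visited so far: [15, 9, 36, 28, 39, 32]
  queue [43] -> pop 43, enqueue [none], visited so far: [15, 9, 36, 28, 39, 32, 43]
Result: [15, 9, 36, 28, 39, 32, 43]


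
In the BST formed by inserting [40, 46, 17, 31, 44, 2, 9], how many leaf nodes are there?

Tree built from: [40, 46, 17, 31, 44, 2, 9]
Tree (level-order array): [40, 17, 46, 2, 31, 44, None, None, 9]
Rule: A leaf has 0 children.
Per-node child counts:
  node 40: 2 child(ren)
  node 17: 2 child(ren)
  node 2: 1 child(ren)
  node 9: 0 child(ren)
  node 31: 0 child(ren)
  node 46: 1 child(ren)
  node 44: 0 child(ren)
Matching nodes: [9, 31, 44]
Count of leaf nodes: 3


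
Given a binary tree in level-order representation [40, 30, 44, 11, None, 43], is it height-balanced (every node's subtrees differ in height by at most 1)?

Tree (level-order array): [40, 30, 44, 11, None, 43]
Definition: a tree is height-balanced if, at every node, |h(left) - h(right)| <= 1 (empty subtree has height -1).
Bottom-up per-node check:
  node 11: h_left=-1, h_right=-1, diff=0 [OK], height=0
  node 30: h_left=0, h_right=-1, diff=1 [OK], height=1
  node 43: h_left=-1, h_right=-1, diff=0 [OK], height=0
  node 44: h_left=0, h_right=-1, diff=1 [OK], height=1
  node 40: h_left=1, h_right=1, diff=0 [OK], height=2
All nodes satisfy the balance condition.
Result: Balanced


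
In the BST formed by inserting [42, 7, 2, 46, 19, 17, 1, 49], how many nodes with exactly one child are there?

Tree built from: [42, 7, 2, 46, 19, 17, 1, 49]
Tree (level-order array): [42, 7, 46, 2, 19, None, 49, 1, None, 17]
Rule: These are nodes with exactly 1 non-null child.
Per-node child counts:
  node 42: 2 child(ren)
  node 7: 2 child(ren)
  node 2: 1 child(ren)
  node 1: 0 child(ren)
  node 19: 1 child(ren)
  node 17: 0 child(ren)
  node 46: 1 child(ren)
  node 49: 0 child(ren)
Matching nodes: [2, 19, 46]
Count of nodes with exactly one child: 3


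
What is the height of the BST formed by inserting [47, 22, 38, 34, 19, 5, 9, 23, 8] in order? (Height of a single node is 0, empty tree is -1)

Insertion order: [47, 22, 38, 34, 19, 5, 9, 23, 8]
Tree (level-order array): [47, 22, None, 19, 38, 5, None, 34, None, None, 9, 23, None, 8]
Compute height bottom-up (empty subtree = -1):
  height(8) = 1 + max(-1, -1) = 0
  height(9) = 1 + max(0, -1) = 1
  height(5) = 1 + max(-1, 1) = 2
  height(19) = 1 + max(2, -1) = 3
  height(23) = 1 + max(-1, -1) = 0
  height(34) = 1 + max(0, -1) = 1
  height(38) = 1 + max(1, -1) = 2
  height(22) = 1 + max(3, 2) = 4
  height(47) = 1 + max(4, -1) = 5
Height = 5


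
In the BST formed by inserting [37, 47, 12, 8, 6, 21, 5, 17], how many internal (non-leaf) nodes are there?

Tree built from: [37, 47, 12, 8, 6, 21, 5, 17]
Tree (level-order array): [37, 12, 47, 8, 21, None, None, 6, None, 17, None, 5]
Rule: An internal node has at least one child.
Per-node child counts:
  node 37: 2 child(ren)
  node 12: 2 child(ren)
  node 8: 1 child(ren)
  node 6: 1 child(ren)
  node 5: 0 child(ren)
  node 21: 1 child(ren)
  node 17: 0 child(ren)
  node 47: 0 child(ren)
Matching nodes: [37, 12, 8, 6, 21]
Count of internal (non-leaf) nodes: 5


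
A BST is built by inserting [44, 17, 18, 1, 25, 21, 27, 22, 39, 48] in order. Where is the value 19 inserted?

Starting tree (level order): [44, 17, 48, 1, 18, None, None, None, None, None, 25, 21, 27, None, 22, None, 39]
Insertion path: 44 -> 17 -> 18 -> 25 -> 21
Result: insert 19 as left child of 21
Final tree (level order): [44, 17, 48, 1, 18, None, None, None, None, None, 25, 21, 27, 19, 22, None, 39]


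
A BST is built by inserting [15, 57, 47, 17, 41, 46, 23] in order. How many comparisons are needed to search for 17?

Search path for 17: 15 -> 57 -> 47 -> 17
Found: True
Comparisons: 4


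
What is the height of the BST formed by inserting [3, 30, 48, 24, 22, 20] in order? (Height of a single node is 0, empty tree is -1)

Insertion order: [3, 30, 48, 24, 22, 20]
Tree (level-order array): [3, None, 30, 24, 48, 22, None, None, None, 20]
Compute height bottom-up (empty subtree = -1):
  height(20) = 1 + max(-1, -1) = 0
  height(22) = 1 + max(0, -1) = 1
  height(24) = 1 + max(1, -1) = 2
  height(48) = 1 + max(-1, -1) = 0
  height(30) = 1 + max(2, 0) = 3
  height(3) = 1 + max(-1, 3) = 4
Height = 4


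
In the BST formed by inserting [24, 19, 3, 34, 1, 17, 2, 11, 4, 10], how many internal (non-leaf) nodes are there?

Tree built from: [24, 19, 3, 34, 1, 17, 2, 11, 4, 10]
Tree (level-order array): [24, 19, 34, 3, None, None, None, 1, 17, None, 2, 11, None, None, None, 4, None, None, 10]
Rule: An internal node has at least one child.
Per-node child counts:
  node 24: 2 child(ren)
  node 19: 1 child(ren)
  node 3: 2 child(ren)
  node 1: 1 child(ren)
  node 2: 0 child(ren)
  node 17: 1 child(ren)
  node 11: 1 child(ren)
  node 4: 1 child(ren)
  node 10: 0 child(ren)
  node 34: 0 child(ren)
Matching nodes: [24, 19, 3, 1, 17, 11, 4]
Count of internal (non-leaf) nodes: 7


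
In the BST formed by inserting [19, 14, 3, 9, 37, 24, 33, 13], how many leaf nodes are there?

Tree built from: [19, 14, 3, 9, 37, 24, 33, 13]
Tree (level-order array): [19, 14, 37, 3, None, 24, None, None, 9, None, 33, None, 13]
Rule: A leaf has 0 children.
Per-node child counts:
  node 19: 2 child(ren)
  node 14: 1 child(ren)
  node 3: 1 child(ren)
  node 9: 1 child(ren)
  node 13: 0 child(ren)
  node 37: 1 child(ren)
  node 24: 1 child(ren)
  node 33: 0 child(ren)
Matching nodes: [13, 33]
Count of leaf nodes: 2


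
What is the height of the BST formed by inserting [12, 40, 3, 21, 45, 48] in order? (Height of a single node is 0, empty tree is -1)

Insertion order: [12, 40, 3, 21, 45, 48]
Tree (level-order array): [12, 3, 40, None, None, 21, 45, None, None, None, 48]
Compute height bottom-up (empty subtree = -1):
  height(3) = 1 + max(-1, -1) = 0
  height(21) = 1 + max(-1, -1) = 0
  height(48) = 1 + max(-1, -1) = 0
  height(45) = 1 + max(-1, 0) = 1
  height(40) = 1 + max(0, 1) = 2
  height(12) = 1 + max(0, 2) = 3
Height = 3


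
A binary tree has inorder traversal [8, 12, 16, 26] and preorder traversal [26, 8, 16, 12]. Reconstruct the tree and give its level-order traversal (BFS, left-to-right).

Inorder:  [8, 12, 16, 26]
Preorder: [26, 8, 16, 12]
Algorithm: preorder visits root first, so consume preorder in order;
for each root, split the current inorder slice at that value into
left-subtree inorder and right-subtree inorder, then recurse.
Recursive splits:
  root=26; inorder splits into left=[8, 12, 16], right=[]
  root=8; inorder splits into left=[], right=[12, 16]
  root=16; inorder splits into left=[12], right=[]
  root=12; inorder splits into left=[], right=[]
Reconstructed level-order: [26, 8, 16, 12]


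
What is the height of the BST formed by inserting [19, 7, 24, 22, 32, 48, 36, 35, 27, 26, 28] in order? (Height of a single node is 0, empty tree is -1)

Insertion order: [19, 7, 24, 22, 32, 48, 36, 35, 27, 26, 28]
Tree (level-order array): [19, 7, 24, None, None, 22, 32, None, None, 27, 48, 26, 28, 36, None, None, None, None, None, 35]
Compute height bottom-up (empty subtree = -1):
  height(7) = 1 + max(-1, -1) = 0
  height(22) = 1 + max(-1, -1) = 0
  height(26) = 1 + max(-1, -1) = 0
  height(28) = 1 + max(-1, -1) = 0
  height(27) = 1 + max(0, 0) = 1
  height(35) = 1 + max(-1, -1) = 0
  height(36) = 1 + max(0, -1) = 1
  height(48) = 1 + max(1, -1) = 2
  height(32) = 1 + max(1, 2) = 3
  height(24) = 1 + max(0, 3) = 4
  height(19) = 1 + max(0, 4) = 5
Height = 5


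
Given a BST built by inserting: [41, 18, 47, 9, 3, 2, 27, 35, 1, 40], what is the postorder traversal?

Tree insertion order: [41, 18, 47, 9, 3, 2, 27, 35, 1, 40]
Tree (level-order array): [41, 18, 47, 9, 27, None, None, 3, None, None, 35, 2, None, None, 40, 1]
Postorder traversal: [1, 2, 3, 9, 40, 35, 27, 18, 47, 41]


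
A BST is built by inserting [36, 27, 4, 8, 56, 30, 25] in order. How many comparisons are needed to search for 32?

Search path for 32: 36 -> 27 -> 30
Found: False
Comparisons: 3


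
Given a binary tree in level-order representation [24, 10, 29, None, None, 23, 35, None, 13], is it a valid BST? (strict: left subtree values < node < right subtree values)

Level-order array: [24, 10, 29, None, None, 23, 35, None, 13]
Validate using subtree bounds (lo, hi): at each node, require lo < value < hi,
then recurse left with hi=value and right with lo=value.
Preorder trace (stopping at first violation):
  at node 24 with bounds (-inf, +inf): OK
  at node 10 with bounds (-inf, 24): OK
  at node 29 with bounds (24, +inf): OK
  at node 23 with bounds (24, 29): VIOLATION
Node 23 violates its bound: not (24 < 23 < 29).
Result: Not a valid BST


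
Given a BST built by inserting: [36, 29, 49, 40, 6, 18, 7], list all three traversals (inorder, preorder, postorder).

Tree insertion order: [36, 29, 49, 40, 6, 18, 7]
Tree (level-order array): [36, 29, 49, 6, None, 40, None, None, 18, None, None, 7]
Inorder (L, root, R): [6, 7, 18, 29, 36, 40, 49]
Preorder (root, L, R): [36, 29, 6, 18, 7, 49, 40]
Postorder (L, R, root): [7, 18, 6, 29, 40, 49, 36]


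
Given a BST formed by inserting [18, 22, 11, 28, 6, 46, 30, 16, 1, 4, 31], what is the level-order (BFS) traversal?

Tree insertion order: [18, 22, 11, 28, 6, 46, 30, 16, 1, 4, 31]
Tree (level-order array): [18, 11, 22, 6, 16, None, 28, 1, None, None, None, None, 46, None, 4, 30, None, None, None, None, 31]
BFS from the root, enqueuing left then right child of each popped node:
  queue [18] -> pop 18, enqueue [11, 22], visited so far: [18]
  queue [11, 22] -> pop 11, enqueue [6, 16], visited so far: [18, 11]
  queue [22, 6, 16] -> pop 22, enqueue [28], visited so far: [18, 11, 22]
  queue [6, 16, 28] -> pop 6, enqueue [1], visited so far: [18, 11, 22, 6]
  queue [16, 28, 1] -> pop 16, enqueue [none], visited so far: [18, 11, 22, 6, 16]
  queue [28, 1] -> pop 28, enqueue [46], visited so far: [18, 11, 22, 6, 16, 28]
  queue [1, 46] -> pop 1, enqueue [4], visited so far: [18, 11, 22, 6, 16, 28, 1]
  queue [46, 4] -> pop 46, enqueue [30], visited so far: [18, 11, 22, 6, 16, 28, 1, 46]
  queue [4, 30] -> pop 4, enqueue [none], visited so far: [18, 11, 22, 6, 16, 28, 1, 46, 4]
  queue [30] -> pop 30, enqueue [31], visited so far: [18, 11, 22, 6, 16, 28, 1, 46, 4, 30]
  queue [31] -> pop 31, enqueue [none], visited so far: [18, 11, 22, 6, 16, 28, 1, 46, 4, 30, 31]
Result: [18, 11, 22, 6, 16, 28, 1, 46, 4, 30, 31]


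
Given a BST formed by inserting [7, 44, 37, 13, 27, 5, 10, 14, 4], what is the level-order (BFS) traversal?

Tree insertion order: [7, 44, 37, 13, 27, 5, 10, 14, 4]
Tree (level-order array): [7, 5, 44, 4, None, 37, None, None, None, 13, None, 10, 27, None, None, 14]
BFS from the root, enqueuing left then right child of each popped node:
  queue [7] -> pop 7, enqueue [5, 44], visited so far: [7]
  queue [5, 44] -> pop 5, enqueue [4], visited so far: [7, 5]
  queue [44, 4] -> pop 44, enqueue [37], visited so far: [7, 5, 44]
  queue [4, 37] -> pop 4, enqueue [none], visited so far: [7, 5, 44, 4]
  queue [37] -> pop 37, enqueue [13], visited so far: [7, 5, 44, 4, 37]
  queue [13] -> pop 13, enqueue [10, 27], visited so far: [7, 5, 44, 4, 37, 13]
  queue [10, 27] -> pop 10, enqueue [none], visited so far: [7, 5, 44, 4, 37, 13, 10]
  queue [27] -> pop 27, enqueue [14], visited so far: [7, 5, 44, 4, 37, 13, 10, 27]
  queue [14] -> pop 14, enqueue [none], visited so far: [7, 5, 44, 4, 37, 13, 10, 27, 14]
Result: [7, 5, 44, 4, 37, 13, 10, 27, 14]


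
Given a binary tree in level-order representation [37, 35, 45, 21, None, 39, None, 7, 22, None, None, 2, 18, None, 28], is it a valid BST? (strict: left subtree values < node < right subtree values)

Level-order array: [37, 35, 45, 21, None, 39, None, 7, 22, None, None, 2, 18, None, 28]
Validate using subtree bounds (lo, hi): at each node, require lo < value < hi,
then recurse left with hi=value and right with lo=value.
Preorder trace (stopping at first violation):
  at node 37 with bounds (-inf, +inf): OK
  at node 35 with bounds (-inf, 37): OK
  at node 21 with bounds (-inf, 35): OK
  at node 7 with bounds (-inf, 21): OK
  at node 2 with bounds (-inf, 7): OK
  at node 18 with bounds (7, 21): OK
  at node 22 with bounds (21, 35): OK
  at node 28 with bounds (22, 35): OK
  at node 45 with bounds (37, +inf): OK
  at node 39 with bounds (37, 45): OK
No violation found at any node.
Result: Valid BST


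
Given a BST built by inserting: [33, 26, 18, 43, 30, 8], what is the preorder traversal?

Tree insertion order: [33, 26, 18, 43, 30, 8]
Tree (level-order array): [33, 26, 43, 18, 30, None, None, 8]
Preorder traversal: [33, 26, 18, 8, 30, 43]


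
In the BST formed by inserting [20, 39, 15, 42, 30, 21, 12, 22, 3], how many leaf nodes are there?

Tree built from: [20, 39, 15, 42, 30, 21, 12, 22, 3]
Tree (level-order array): [20, 15, 39, 12, None, 30, 42, 3, None, 21, None, None, None, None, None, None, 22]
Rule: A leaf has 0 children.
Per-node child counts:
  node 20: 2 child(ren)
  node 15: 1 child(ren)
  node 12: 1 child(ren)
  node 3: 0 child(ren)
  node 39: 2 child(ren)
  node 30: 1 child(ren)
  node 21: 1 child(ren)
  node 22: 0 child(ren)
  node 42: 0 child(ren)
Matching nodes: [3, 22, 42]
Count of leaf nodes: 3


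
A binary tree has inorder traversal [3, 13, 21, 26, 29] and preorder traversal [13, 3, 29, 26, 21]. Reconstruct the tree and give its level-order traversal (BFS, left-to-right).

Inorder:  [3, 13, 21, 26, 29]
Preorder: [13, 3, 29, 26, 21]
Algorithm: preorder visits root first, so consume preorder in order;
for each root, split the current inorder slice at that value into
left-subtree inorder and right-subtree inorder, then recurse.
Recursive splits:
  root=13; inorder splits into left=[3], right=[21, 26, 29]
  root=3; inorder splits into left=[], right=[]
  root=29; inorder splits into left=[21, 26], right=[]
  root=26; inorder splits into left=[21], right=[]
  root=21; inorder splits into left=[], right=[]
Reconstructed level-order: [13, 3, 29, 26, 21]


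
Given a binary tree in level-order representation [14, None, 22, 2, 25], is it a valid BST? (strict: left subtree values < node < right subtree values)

Level-order array: [14, None, 22, 2, 25]
Validate using subtree bounds (lo, hi): at each node, require lo < value < hi,
then recurse left with hi=value and right with lo=value.
Preorder trace (stopping at first violation):
  at node 14 with bounds (-inf, +inf): OK
  at node 22 with bounds (14, +inf): OK
  at node 2 with bounds (14, 22): VIOLATION
Node 2 violates its bound: not (14 < 2 < 22).
Result: Not a valid BST


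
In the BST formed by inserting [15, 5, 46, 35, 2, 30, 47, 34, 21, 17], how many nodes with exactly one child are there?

Tree built from: [15, 5, 46, 35, 2, 30, 47, 34, 21, 17]
Tree (level-order array): [15, 5, 46, 2, None, 35, 47, None, None, 30, None, None, None, 21, 34, 17]
Rule: These are nodes with exactly 1 non-null child.
Per-node child counts:
  node 15: 2 child(ren)
  node 5: 1 child(ren)
  node 2: 0 child(ren)
  node 46: 2 child(ren)
  node 35: 1 child(ren)
  node 30: 2 child(ren)
  node 21: 1 child(ren)
  node 17: 0 child(ren)
  node 34: 0 child(ren)
  node 47: 0 child(ren)
Matching nodes: [5, 35, 21]
Count of nodes with exactly one child: 3


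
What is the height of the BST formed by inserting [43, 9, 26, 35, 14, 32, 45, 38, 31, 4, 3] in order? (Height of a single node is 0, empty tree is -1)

Insertion order: [43, 9, 26, 35, 14, 32, 45, 38, 31, 4, 3]
Tree (level-order array): [43, 9, 45, 4, 26, None, None, 3, None, 14, 35, None, None, None, None, 32, 38, 31]
Compute height bottom-up (empty subtree = -1):
  height(3) = 1 + max(-1, -1) = 0
  height(4) = 1 + max(0, -1) = 1
  height(14) = 1 + max(-1, -1) = 0
  height(31) = 1 + max(-1, -1) = 0
  height(32) = 1 + max(0, -1) = 1
  height(38) = 1 + max(-1, -1) = 0
  height(35) = 1 + max(1, 0) = 2
  height(26) = 1 + max(0, 2) = 3
  height(9) = 1 + max(1, 3) = 4
  height(45) = 1 + max(-1, -1) = 0
  height(43) = 1 + max(4, 0) = 5
Height = 5


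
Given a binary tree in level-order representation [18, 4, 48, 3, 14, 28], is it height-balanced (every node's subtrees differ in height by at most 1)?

Tree (level-order array): [18, 4, 48, 3, 14, 28]
Definition: a tree is height-balanced if, at every node, |h(left) - h(right)| <= 1 (empty subtree has height -1).
Bottom-up per-node check:
  node 3: h_left=-1, h_right=-1, diff=0 [OK], height=0
  node 14: h_left=-1, h_right=-1, diff=0 [OK], height=0
  node 4: h_left=0, h_right=0, diff=0 [OK], height=1
  node 28: h_left=-1, h_right=-1, diff=0 [OK], height=0
  node 48: h_left=0, h_right=-1, diff=1 [OK], height=1
  node 18: h_left=1, h_right=1, diff=0 [OK], height=2
All nodes satisfy the balance condition.
Result: Balanced


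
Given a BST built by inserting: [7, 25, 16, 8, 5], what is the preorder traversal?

Tree insertion order: [7, 25, 16, 8, 5]
Tree (level-order array): [7, 5, 25, None, None, 16, None, 8]
Preorder traversal: [7, 5, 25, 16, 8]


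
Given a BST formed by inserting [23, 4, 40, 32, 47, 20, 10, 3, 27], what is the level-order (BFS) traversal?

Tree insertion order: [23, 4, 40, 32, 47, 20, 10, 3, 27]
Tree (level-order array): [23, 4, 40, 3, 20, 32, 47, None, None, 10, None, 27]
BFS from the root, enqueuing left then right child of each popped node:
  queue [23] -> pop 23, enqueue [4, 40], visited so far: [23]
  queue [4, 40] -> pop 4, enqueue [3, 20], visited so far: [23, 4]
  queue [40, 3, 20] -> pop 40, enqueue [32, 47], visited so far: [23, 4, 40]
  queue [3, 20, 32, 47] -> pop 3, enqueue [none], visited so far: [23, 4, 40, 3]
  queue [20, 32, 47] -> pop 20, enqueue [10], visited so far: [23, 4, 40, 3, 20]
  queue [32, 47, 10] -> pop 32, enqueue [27], visited so far: [23, 4, 40, 3, 20, 32]
  queue [47, 10, 27] -> pop 47, enqueue [none], visited so far: [23, 4, 40, 3, 20, 32, 47]
  queue [10, 27] -> pop 10, enqueue [none], visited so far: [23, 4, 40, 3, 20, 32, 47, 10]
  queue [27] -> pop 27, enqueue [none], visited so far: [23, 4, 40, 3, 20, 32, 47, 10, 27]
Result: [23, 4, 40, 3, 20, 32, 47, 10, 27]


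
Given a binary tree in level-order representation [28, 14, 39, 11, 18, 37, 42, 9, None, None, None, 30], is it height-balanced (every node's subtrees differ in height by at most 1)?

Tree (level-order array): [28, 14, 39, 11, 18, 37, 42, 9, None, None, None, 30]
Definition: a tree is height-balanced if, at every node, |h(left) - h(right)| <= 1 (empty subtree has height -1).
Bottom-up per-node check:
  node 9: h_left=-1, h_right=-1, diff=0 [OK], height=0
  node 11: h_left=0, h_right=-1, diff=1 [OK], height=1
  node 18: h_left=-1, h_right=-1, diff=0 [OK], height=0
  node 14: h_left=1, h_right=0, diff=1 [OK], height=2
  node 30: h_left=-1, h_right=-1, diff=0 [OK], height=0
  node 37: h_left=0, h_right=-1, diff=1 [OK], height=1
  node 42: h_left=-1, h_right=-1, diff=0 [OK], height=0
  node 39: h_left=1, h_right=0, diff=1 [OK], height=2
  node 28: h_left=2, h_right=2, diff=0 [OK], height=3
All nodes satisfy the balance condition.
Result: Balanced


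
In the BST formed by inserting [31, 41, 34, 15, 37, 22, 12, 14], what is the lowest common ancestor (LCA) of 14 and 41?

Tree insertion order: [31, 41, 34, 15, 37, 22, 12, 14]
Tree (level-order array): [31, 15, 41, 12, 22, 34, None, None, 14, None, None, None, 37]
In a BST, the LCA of p=14, q=41 is the first node v on the
root-to-leaf path with p <= v <= q (go left if both < v, right if both > v).
Walk from root:
  at 31: 14 <= 31 <= 41, this is the LCA
LCA = 31


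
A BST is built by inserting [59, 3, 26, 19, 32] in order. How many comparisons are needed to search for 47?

Search path for 47: 59 -> 3 -> 26 -> 32
Found: False
Comparisons: 4


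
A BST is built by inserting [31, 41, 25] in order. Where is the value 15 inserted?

Starting tree (level order): [31, 25, 41]
Insertion path: 31 -> 25
Result: insert 15 as left child of 25
Final tree (level order): [31, 25, 41, 15]


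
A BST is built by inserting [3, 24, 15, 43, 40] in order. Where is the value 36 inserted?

Starting tree (level order): [3, None, 24, 15, 43, None, None, 40]
Insertion path: 3 -> 24 -> 43 -> 40
Result: insert 36 as left child of 40
Final tree (level order): [3, None, 24, 15, 43, None, None, 40, None, 36]


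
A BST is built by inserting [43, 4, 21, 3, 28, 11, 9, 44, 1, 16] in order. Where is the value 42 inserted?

Starting tree (level order): [43, 4, 44, 3, 21, None, None, 1, None, 11, 28, None, None, 9, 16]
Insertion path: 43 -> 4 -> 21 -> 28
Result: insert 42 as right child of 28
Final tree (level order): [43, 4, 44, 3, 21, None, None, 1, None, 11, 28, None, None, 9, 16, None, 42]


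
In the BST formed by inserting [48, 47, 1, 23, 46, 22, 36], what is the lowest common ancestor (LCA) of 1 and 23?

Tree insertion order: [48, 47, 1, 23, 46, 22, 36]
Tree (level-order array): [48, 47, None, 1, None, None, 23, 22, 46, None, None, 36]
In a BST, the LCA of p=1, q=23 is the first node v on the
root-to-leaf path with p <= v <= q (go left if both < v, right if both > v).
Walk from root:
  at 48: both 1 and 23 < 48, go left
  at 47: both 1 and 23 < 47, go left
  at 1: 1 <= 1 <= 23, this is the LCA
LCA = 1


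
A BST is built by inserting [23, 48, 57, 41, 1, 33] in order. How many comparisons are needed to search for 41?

Search path for 41: 23 -> 48 -> 41
Found: True
Comparisons: 3


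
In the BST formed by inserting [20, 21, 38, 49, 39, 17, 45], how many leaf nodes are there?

Tree built from: [20, 21, 38, 49, 39, 17, 45]
Tree (level-order array): [20, 17, 21, None, None, None, 38, None, 49, 39, None, None, 45]
Rule: A leaf has 0 children.
Per-node child counts:
  node 20: 2 child(ren)
  node 17: 0 child(ren)
  node 21: 1 child(ren)
  node 38: 1 child(ren)
  node 49: 1 child(ren)
  node 39: 1 child(ren)
  node 45: 0 child(ren)
Matching nodes: [17, 45]
Count of leaf nodes: 2


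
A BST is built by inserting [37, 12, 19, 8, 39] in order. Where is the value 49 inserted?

Starting tree (level order): [37, 12, 39, 8, 19]
Insertion path: 37 -> 39
Result: insert 49 as right child of 39
Final tree (level order): [37, 12, 39, 8, 19, None, 49]


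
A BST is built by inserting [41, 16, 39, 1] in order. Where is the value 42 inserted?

Starting tree (level order): [41, 16, None, 1, 39]
Insertion path: 41
Result: insert 42 as right child of 41
Final tree (level order): [41, 16, 42, 1, 39]


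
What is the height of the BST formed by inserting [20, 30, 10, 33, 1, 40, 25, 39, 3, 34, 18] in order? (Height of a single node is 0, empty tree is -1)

Insertion order: [20, 30, 10, 33, 1, 40, 25, 39, 3, 34, 18]
Tree (level-order array): [20, 10, 30, 1, 18, 25, 33, None, 3, None, None, None, None, None, 40, None, None, 39, None, 34]
Compute height bottom-up (empty subtree = -1):
  height(3) = 1 + max(-1, -1) = 0
  height(1) = 1 + max(-1, 0) = 1
  height(18) = 1 + max(-1, -1) = 0
  height(10) = 1 + max(1, 0) = 2
  height(25) = 1 + max(-1, -1) = 0
  height(34) = 1 + max(-1, -1) = 0
  height(39) = 1 + max(0, -1) = 1
  height(40) = 1 + max(1, -1) = 2
  height(33) = 1 + max(-1, 2) = 3
  height(30) = 1 + max(0, 3) = 4
  height(20) = 1 + max(2, 4) = 5
Height = 5


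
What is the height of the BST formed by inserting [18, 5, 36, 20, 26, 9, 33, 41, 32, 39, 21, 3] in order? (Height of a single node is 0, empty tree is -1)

Insertion order: [18, 5, 36, 20, 26, 9, 33, 41, 32, 39, 21, 3]
Tree (level-order array): [18, 5, 36, 3, 9, 20, 41, None, None, None, None, None, 26, 39, None, 21, 33, None, None, None, None, 32]
Compute height bottom-up (empty subtree = -1):
  height(3) = 1 + max(-1, -1) = 0
  height(9) = 1 + max(-1, -1) = 0
  height(5) = 1 + max(0, 0) = 1
  height(21) = 1 + max(-1, -1) = 0
  height(32) = 1 + max(-1, -1) = 0
  height(33) = 1 + max(0, -1) = 1
  height(26) = 1 + max(0, 1) = 2
  height(20) = 1 + max(-1, 2) = 3
  height(39) = 1 + max(-1, -1) = 0
  height(41) = 1 + max(0, -1) = 1
  height(36) = 1 + max(3, 1) = 4
  height(18) = 1 + max(1, 4) = 5
Height = 5


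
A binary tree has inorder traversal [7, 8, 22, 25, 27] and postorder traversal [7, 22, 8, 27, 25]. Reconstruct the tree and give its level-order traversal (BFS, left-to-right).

Inorder:   [7, 8, 22, 25, 27]
Postorder: [7, 22, 8, 27, 25]
Algorithm: postorder visits root last, so walk postorder right-to-left;
each value is the root of the current inorder slice — split it at that
value, recurse on the right subtree first, then the left.
Recursive splits:
  root=25; inorder splits into left=[7, 8, 22], right=[27]
  root=27; inorder splits into left=[], right=[]
  root=8; inorder splits into left=[7], right=[22]
  root=22; inorder splits into left=[], right=[]
  root=7; inorder splits into left=[], right=[]
Reconstructed level-order: [25, 8, 27, 7, 22]


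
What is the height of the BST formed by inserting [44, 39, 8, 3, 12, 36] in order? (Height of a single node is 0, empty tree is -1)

Insertion order: [44, 39, 8, 3, 12, 36]
Tree (level-order array): [44, 39, None, 8, None, 3, 12, None, None, None, 36]
Compute height bottom-up (empty subtree = -1):
  height(3) = 1 + max(-1, -1) = 0
  height(36) = 1 + max(-1, -1) = 0
  height(12) = 1 + max(-1, 0) = 1
  height(8) = 1 + max(0, 1) = 2
  height(39) = 1 + max(2, -1) = 3
  height(44) = 1 + max(3, -1) = 4
Height = 4


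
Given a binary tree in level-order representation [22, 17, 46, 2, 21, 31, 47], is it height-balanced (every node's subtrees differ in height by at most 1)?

Tree (level-order array): [22, 17, 46, 2, 21, 31, 47]
Definition: a tree is height-balanced if, at every node, |h(left) - h(right)| <= 1 (empty subtree has height -1).
Bottom-up per-node check:
  node 2: h_left=-1, h_right=-1, diff=0 [OK], height=0
  node 21: h_left=-1, h_right=-1, diff=0 [OK], height=0
  node 17: h_left=0, h_right=0, diff=0 [OK], height=1
  node 31: h_left=-1, h_right=-1, diff=0 [OK], height=0
  node 47: h_left=-1, h_right=-1, diff=0 [OK], height=0
  node 46: h_left=0, h_right=0, diff=0 [OK], height=1
  node 22: h_left=1, h_right=1, diff=0 [OK], height=2
All nodes satisfy the balance condition.
Result: Balanced


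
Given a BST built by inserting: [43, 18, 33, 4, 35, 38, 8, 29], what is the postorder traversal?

Tree insertion order: [43, 18, 33, 4, 35, 38, 8, 29]
Tree (level-order array): [43, 18, None, 4, 33, None, 8, 29, 35, None, None, None, None, None, 38]
Postorder traversal: [8, 4, 29, 38, 35, 33, 18, 43]


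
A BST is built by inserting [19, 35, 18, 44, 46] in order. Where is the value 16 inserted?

Starting tree (level order): [19, 18, 35, None, None, None, 44, None, 46]
Insertion path: 19 -> 18
Result: insert 16 as left child of 18
Final tree (level order): [19, 18, 35, 16, None, None, 44, None, None, None, 46]


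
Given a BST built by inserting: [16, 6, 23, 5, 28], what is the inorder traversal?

Tree insertion order: [16, 6, 23, 5, 28]
Tree (level-order array): [16, 6, 23, 5, None, None, 28]
Inorder traversal: [5, 6, 16, 23, 28]


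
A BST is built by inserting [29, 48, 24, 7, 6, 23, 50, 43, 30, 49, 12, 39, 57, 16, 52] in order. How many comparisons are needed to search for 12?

Search path for 12: 29 -> 24 -> 7 -> 23 -> 12
Found: True
Comparisons: 5


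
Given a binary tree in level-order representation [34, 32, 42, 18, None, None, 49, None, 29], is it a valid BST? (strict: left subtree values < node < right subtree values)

Level-order array: [34, 32, 42, 18, None, None, 49, None, 29]
Validate using subtree bounds (lo, hi): at each node, require lo < value < hi,
then recurse left with hi=value and right with lo=value.
Preorder trace (stopping at first violation):
  at node 34 with bounds (-inf, +inf): OK
  at node 32 with bounds (-inf, 34): OK
  at node 18 with bounds (-inf, 32): OK
  at node 29 with bounds (18, 32): OK
  at node 42 with bounds (34, +inf): OK
  at node 49 with bounds (42, +inf): OK
No violation found at any node.
Result: Valid BST


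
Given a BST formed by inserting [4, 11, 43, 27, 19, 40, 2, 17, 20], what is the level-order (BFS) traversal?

Tree insertion order: [4, 11, 43, 27, 19, 40, 2, 17, 20]
Tree (level-order array): [4, 2, 11, None, None, None, 43, 27, None, 19, 40, 17, 20]
BFS from the root, enqueuing left then right child of each popped node:
  queue [4] -> pop 4, enqueue [2, 11], visited so far: [4]
  queue [2, 11] -> pop 2, enqueue [none], visited so far: [4, 2]
  queue [11] -> pop 11, enqueue [43], visited so far: [4, 2, 11]
  queue [43] -> pop 43, enqueue [27], visited so far: [4, 2, 11, 43]
  queue [27] -> pop 27, enqueue [19, 40], visited so far: [4, 2, 11, 43, 27]
  queue [19, 40] -> pop 19, enqueue [17, 20], visited so far: [4, 2, 11, 43, 27, 19]
  queue [40, 17, 20] -> pop 40, enqueue [none], visited so far: [4, 2, 11, 43, 27, 19, 40]
  queue [17, 20] -> pop 17, enqueue [none], visited so far: [4, 2, 11, 43, 27, 19, 40, 17]
  queue [20] -> pop 20, enqueue [none], visited so far: [4, 2, 11, 43, 27, 19, 40, 17, 20]
Result: [4, 2, 11, 43, 27, 19, 40, 17, 20]


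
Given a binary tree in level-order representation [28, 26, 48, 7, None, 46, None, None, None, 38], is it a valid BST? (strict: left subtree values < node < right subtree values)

Level-order array: [28, 26, 48, 7, None, 46, None, None, None, 38]
Validate using subtree bounds (lo, hi): at each node, require lo < value < hi,
then recurse left with hi=value and right with lo=value.
Preorder trace (stopping at first violation):
  at node 28 with bounds (-inf, +inf): OK
  at node 26 with bounds (-inf, 28): OK
  at node 7 with bounds (-inf, 26): OK
  at node 48 with bounds (28, +inf): OK
  at node 46 with bounds (28, 48): OK
  at node 38 with bounds (28, 46): OK
No violation found at any node.
Result: Valid BST


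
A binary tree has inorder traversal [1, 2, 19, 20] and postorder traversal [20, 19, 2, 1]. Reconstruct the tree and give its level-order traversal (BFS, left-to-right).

Inorder:   [1, 2, 19, 20]
Postorder: [20, 19, 2, 1]
Algorithm: postorder visits root last, so walk postorder right-to-left;
each value is the root of the current inorder slice — split it at that
value, recurse on the right subtree first, then the left.
Recursive splits:
  root=1; inorder splits into left=[], right=[2, 19, 20]
  root=2; inorder splits into left=[], right=[19, 20]
  root=19; inorder splits into left=[], right=[20]
  root=20; inorder splits into left=[], right=[]
Reconstructed level-order: [1, 2, 19, 20]


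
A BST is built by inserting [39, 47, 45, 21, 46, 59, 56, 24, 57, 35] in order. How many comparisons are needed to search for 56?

Search path for 56: 39 -> 47 -> 59 -> 56
Found: True
Comparisons: 4


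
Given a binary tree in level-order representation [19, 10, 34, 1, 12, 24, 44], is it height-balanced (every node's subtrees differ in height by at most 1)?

Tree (level-order array): [19, 10, 34, 1, 12, 24, 44]
Definition: a tree is height-balanced if, at every node, |h(left) - h(right)| <= 1 (empty subtree has height -1).
Bottom-up per-node check:
  node 1: h_left=-1, h_right=-1, diff=0 [OK], height=0
  node 12: h_left=-1, h_right=-1, diff=0 [OK], height=0
  node 10: h_left=0, h_right=0, diff=0 [OK], height=1
  node 24: h_left=-1, h_right=-1, diff=0 [OK], height=0
  node 44: h_left=-1, h_right=-1, diff=0 [OK], height=0
  node 34: h_left=0, h_right=0, diff=0 [OK], height=1
  node 19: h_left=1, h_right=1, diff=0 [OK], height=2
All nodes satisfy the balance condition.
Result: Balanced


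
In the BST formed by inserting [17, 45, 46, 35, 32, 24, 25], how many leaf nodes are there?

Tree built from: [17, 45, 46, 35, 32, 24, 25]
Tree (level-order array): [17, None, 45, 35, 46, 32, None, None, None, 24, None, None, 25]
Rule: A leaf has 0 children.
Per-node child counts:
  node 17: 1 child(ren)
  node 45: 2 child(ren)
  node 35: 1 child(ren)
  node 32: 1 child(ren)
  node 24: 1 child(ren)
  node 25: 0 child(ren)
  node 46: 0 child(ren)
Matching nodes: [25, 46]
Count of leaf nodes: 2


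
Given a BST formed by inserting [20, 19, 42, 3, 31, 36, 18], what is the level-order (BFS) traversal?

Tree insertion order: [20, 19, 42, 3, 31, 36, 18]
Tree (level-order array): [20, 19, 42, 3, None, 31, None, None, 18, None, 36]
BFS from the root, enqueuing left then right child of each popped node:
  queue [20] -> pop 20, enqueue [19, 42], visited so far: [20]
  queue [19, 42] -> pop 19, enqueue [3], visited so far: [20, 19]
  queue [42, 3] -> pop 42, enqueue [31], visited so far: [20, 19, 42]
  queue [3, 31] -> pop 3, enqueue [18], visited so far: [20, 19, 42, 3]
  queue [31, 18] -> pop 31, enqueue [36], visited so far: [20, 19, 42, 3, 31]
  queue [18, 36] -> pop 18, enqueue [none], visited so far: [20, 19, 42, 3, 31, 18]
  queue [36] -> pop 36, enqueue [none], visited so far: [20, 19, 42, 3, 31, 18, 36]
Result: [20, 19, 42, 3, 31, 18, 36]


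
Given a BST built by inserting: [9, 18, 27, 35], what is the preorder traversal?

Tree insertion order: [9, 18, 27, 35]
Tree (level-order array): [9, None, 18, None, 27, None, 35]
Preorder traversal: [9, 18, 27, 35]


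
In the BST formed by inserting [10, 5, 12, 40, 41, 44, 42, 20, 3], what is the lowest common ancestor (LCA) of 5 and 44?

Tree insertion order: [10, 5, 12, 40, 41, 44, 42, 20, 3]
Tree (level-order array): [10, 5, 12, 3, None, None, 40, None, None, 20, 41, None, None, None, 44, 42]
In a BST, the LCA of p=5, q=44 is the first node v on the
root-to-leaf path with p <= v <= q (go left if both < v, right if both > v).
Walk from root:
  at 10: 5 <= 10 <= 44, this is the LCA
LCA = 10
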